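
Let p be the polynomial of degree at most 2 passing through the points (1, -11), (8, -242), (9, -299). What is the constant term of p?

Write p(t) = at^2 + bt + c. Substituting each data point gives a linear system:
  a + b + c = -11
  64a + 8b + c = -242
  81a + 9b + c = -299
Solving the system yields a = -3, b = -6, c = -2.
So p(t) = -3t^2 - 6t - 2.
The constant term is -2.

-2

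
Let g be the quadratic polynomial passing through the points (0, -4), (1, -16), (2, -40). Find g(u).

g(u) = -6u^2 - 6u - 4

Write g(u) = au^2 + bu + c. Substituting each data point gives a linear system:
  c = -4
  a + b + c = -16
  4a + 2b + c = -40
Solving the system yields a = -6, b = -6, c = -4.
So g(u) = -6u^2 - 6u - 4.
Check: g(0) = -4. ✓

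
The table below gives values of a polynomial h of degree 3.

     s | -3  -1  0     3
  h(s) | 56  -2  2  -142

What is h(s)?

h(s) = -4s^3 - 5s^2 + 3s + 2

Write h(s) = as^3 + bs^2 + cs + d. Substituting each data point gives a linear system:
  -27a + 9b - 3c + d = 56
  -a + b - c + d = -2
  d = 2
  27a + 9b + 3c + d = -142
Solving the system yields a = -4, b = -5, c = 3, d = 2.
So h(s) = -4s^3 - 5s^2 + 3s + 2.
Check: h(-3) = 56. ✓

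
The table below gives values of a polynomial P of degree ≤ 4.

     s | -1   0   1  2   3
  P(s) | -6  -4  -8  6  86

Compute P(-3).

-4

Write P(s) = as^4 + bs^3 + cs^2 + ds + e. Substituting each data point gives a linear system:
  a - b + c - d + e = -6
  e = -4
  a + b + c + d + e = -8
  16a + 8b + 4c + 2d + e = 6
  81a + 27b + 9c + 3d + e = 86
Solving the system yields a = 1, b = 2, c = -4, d = -3, e = -4.
So P(s) = s^4 + 2s^3 - 4s^2 - 3s - 4.
Then P(-3) = -4.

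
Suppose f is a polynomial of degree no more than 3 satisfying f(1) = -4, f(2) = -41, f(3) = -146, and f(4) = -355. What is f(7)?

Write f(u) = au^3 + bu^2 + cu + d. Substituting each data point gives a linear system:
  a + b + c + d = -4
  8a + 4b + 2c + d = -41
  27a + 9b + 3c + d = -146
  64a + 16b + 4c + d = -355
Solving the system yields a = -6, b = 2, c = -1, d = 1.
So f(u) = -6u^3 + 2u^2 - u + 1.
Then f(7) = -1966.

-1966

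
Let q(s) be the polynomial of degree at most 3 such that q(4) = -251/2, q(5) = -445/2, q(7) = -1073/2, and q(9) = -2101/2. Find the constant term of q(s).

Write q(s) = as^3 + bs^2 + cs + d. Substituting each data point gives a linear system:
  64a + 16b + 4c + d = -251/2
  125a + 25b + 5c + d = -445/2
  343a + 49b + 7c + d = -1073/2
  729a + 81b + 9c + d = -2101/2
Solving the system yields a = -1, b = -4, c = 0, d = 5/2.
So q(s) = -s^3 - 4s^2 + 5/2.
The constant term is 5/2.

5/2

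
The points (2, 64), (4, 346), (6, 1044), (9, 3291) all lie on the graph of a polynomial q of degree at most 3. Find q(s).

q(s) = 4s^3 + 4s^2 + 5s + 6

Write q(s) = as^3 + bs^2 + cs + d. Substituting each data point gives a linear system:
  8a + 4b + 2c + d = 64
  64a + 16b + 4c + d = 346
  216a + 36b + 6c + d = 1044
  729a + 81b + 9c + d = 3291
Solving the system yields a = 4, b = 4, c = 5, d = 6.
So q(s) = 4s³ + 4s² + 5s + 6.
Check: q(4) = 346. ✓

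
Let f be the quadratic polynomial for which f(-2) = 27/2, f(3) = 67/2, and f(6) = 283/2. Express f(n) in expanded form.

f(n) = 4n^2 - 5/2

Write f(n) = an^2 + bn + c. Substituting each data point gives a linear system:
  4a - 2b + c = 27/2
  9a + 3b + c = 67/2
  36a + 6b + c = 283/2
Solving the system yields a = 4, b = 0, c = -5/2.
So f(n) = 4n² - 5/2.
Check: f(3) = 67/2. ✓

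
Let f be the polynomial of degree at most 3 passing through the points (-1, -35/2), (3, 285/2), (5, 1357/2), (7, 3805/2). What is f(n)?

Write f(n) = an^3 + bn^2 + cn + d. Substituting each data point gives a linear system:
  -a + b - c + d = -35/2
  27a + 9b + 3c + d = 285/2
  125a + 25b + 5c + d = 1357/2
  343a + 49b + 7c + d = 3805/2
Solving the system yields a = 6, b = -4, c = 6, d = -3/2.
So f(n) = 6n³ - 4n² + 6n - 3/2.
Check: f(7) = 3805/2. ✓

f(n) = 6n^3 - 4n^2 + 6n - 3/2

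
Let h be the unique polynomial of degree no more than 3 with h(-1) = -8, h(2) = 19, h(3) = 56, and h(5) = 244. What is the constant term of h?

Write h(x) = ax^3 + bx^2 + cx + d. Substituting each data point gives a linear system:
  -a + b - c + d = -8
  8a + 4b + 2c + d = 19
  27a + 9b + 3c + d = 56
  125a + 25b + 5c + d = 244
Solving the system yields a = 2, b = -1, c = 4, d = -1.
So h(x) = 2x^3 - x^2 + 4x - 1.
The constant term is -1.

-1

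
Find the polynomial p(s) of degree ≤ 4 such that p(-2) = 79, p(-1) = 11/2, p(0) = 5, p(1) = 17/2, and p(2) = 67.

p(s) = 5s^4 - (3/2)s^3 - 3s^2 + 3s + 5

Write p(s) = as^4 + bs^3 + cs^2 + ds + e. Substituting each data point gives a linear system:
  16a - 8b + 4c - 2d + e = 79
  a - b + c - d + e = 11/2
  e = 5
  a + b + c + d + e = 17/2
  16a + 8b + 4c + 2d + e = 67
Solving the system yields a = 5, b = -3/2, c = -3, d = 3, e = 5.
So p(s) = 5s⁴ - (3/2)s³ - 3s² + 3s + 5.
Check: p(-1) = 11/2. ✓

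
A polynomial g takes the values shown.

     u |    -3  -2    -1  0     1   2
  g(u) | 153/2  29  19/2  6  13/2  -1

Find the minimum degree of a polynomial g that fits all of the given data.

3

Forward differences of the values at u = -3, -2, -1, 0, 1, 2:
  g  : 153/2  29  19/2  6  13/2  -1
  Δ  : -95/2  -39/2  -7/2  1/2  -15/2
  Δ^2: 28  16  4  -8
  Δ^3: -12  -12  -12
  Δ^4: 0  0
  Δ^5: 0
The third differences are constant (-12) and nonzero, while all higher differences vanish, so the minimal degree is 3.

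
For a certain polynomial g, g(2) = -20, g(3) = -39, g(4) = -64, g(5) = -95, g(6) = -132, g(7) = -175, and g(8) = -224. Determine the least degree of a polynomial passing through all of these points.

Forward differences of the values at x = 2, 3, 4, 5, 6, 7, 8:
  g  : -20  -39  -64  -95  -132  -175  -224
  Δ  : -19  -25  -31  -37  -43  -49
  Δ^2: -6  -6  -6  -6  -6
  Δ^3: 0  0  0  0
  Δ^4: 0  0  0
  Δ^5: 0  0
  Δ^6: 0
The second differences are constant (-6) and nonzero, while all higher differences vanish, so the minimal degree is 2.

2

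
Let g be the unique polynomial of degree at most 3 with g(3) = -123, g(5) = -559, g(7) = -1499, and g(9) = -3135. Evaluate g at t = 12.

Forward differences of the values at t = 3, 5, 7, 9:
  g  : -123  -559  -1499  -3135
  Δ  : -436  -940  -1636
  Δ^2: -504  -696
  Δ^3: -192
The third differences are constant, confirming degree 3.
Interpolating (Newton forward form) and evaluating at t = 12 gives g(12) = -7314.

-7314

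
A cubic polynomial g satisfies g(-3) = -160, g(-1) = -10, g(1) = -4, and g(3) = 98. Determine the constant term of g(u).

-4

Write g(u) = au^3 + bu^2 + cu + d. Substituting each data point gives a linear system:
  -27a + 9b - 3c + d = -160
  -a + b - c + d = -10
  a + b + c + d = -4
  27a + 9b + 3c + d = 98
Solving the system yields a = 5, b = -3, c = -2, d = -4.
So g(u) = 5u³ - 3u² - 2u - 4.
The constant term is -4.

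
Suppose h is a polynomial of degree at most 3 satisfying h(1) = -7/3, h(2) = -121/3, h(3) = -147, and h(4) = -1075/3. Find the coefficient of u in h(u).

-1

Write h(u) = au^3 + bu^2 + cu + d. Substituting each data point gives a linear system:
  a + b + c + d = -7/3
  8a + 4b + 2c + d = -121/3
  27a + 9b + 3c + d = -147
  64a + 16b + 4c + d = -1075/3
Solving the system yields a = -6, b = 5/3, c = -1, d = 3.
So h(u) = -6u³ + (5/3)u² - u + 3.
The coefficient of u is -1.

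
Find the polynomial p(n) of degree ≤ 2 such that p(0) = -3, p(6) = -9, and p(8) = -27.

p(n) = -n^2 + 5n - 3

Using the Lagrange interpolation formula with nodes 0, 6, 8:
  L_0(n) = (n - 6)(n - 8) / 48
  L_1(n) = n(n - 8) / -12
  L_2(n) = n(n - 6) / 16
Then p(n) = -3·L_0(n) - 9·L_1(n) - 27·L_2(n).
Expanding and collecting terms gives p(n) = -n² + 5n - 3.
Check: p(8) = -27. ✓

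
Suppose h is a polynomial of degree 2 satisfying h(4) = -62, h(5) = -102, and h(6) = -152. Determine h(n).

Using the Lagrange interpolation formula with nodes 4, 5, 6:
  L_0(n) = (n - 5)(n - 6) / 2
  L_1(n) = (n - 4)(n - 6) / -1
  L_2(n) = (n - 4)(n - 5) / 2
Then h(n) = -62·L_0(n) - 102·L_1(n) - 152·L_2(n).
Expanding and collecting terms gives h(n) = -5n² + 5n - 2.
Check: h(6) = -152. ✓

h(n) = -5n^2 + 5n - 2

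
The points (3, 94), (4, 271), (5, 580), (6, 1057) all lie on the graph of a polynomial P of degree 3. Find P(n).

P(n) = 6n^3 - 6n^2 - 3n - 5

Using the Lagrange interpolation formula with nodes 3, 4, 5, 6:
  L_0(n) = (n - 4)(n - 5)(n - 6) / -6
  L_1(n) = (n - 3)(n - 5)(n - 6) / 2
  L_2(n) = (n - 3)(n - 4)(n - 6) / -2
  L_3(n) = (n - 3)(n - 4)(n - 5) / 6
Then P(n) = 94·L_0(n) + 271·L_1(n) + 580·L_2(n) + 1057·L_3(n).
Expanding and collecting terms gives P(n) = 6n^3 - 6n^2 - 3n - 5.
Check: P(6) = 1057. ✓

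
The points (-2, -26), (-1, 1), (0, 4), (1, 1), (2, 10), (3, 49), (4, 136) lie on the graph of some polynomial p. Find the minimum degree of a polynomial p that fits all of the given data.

Forward differences of the values at u = -2, -1, 0, 1, 2, 3, 4:
  p  : -26  1  4  1  10  49  136
  Δ  : 27  3  -3  9  39  87
  Δ^2: -24  -6  12  30  48
  Δ^3: 18  18  18  18
  Δ^4: 0  0  0
  Δ^5: 0  0
  Δ^6: 0
The third differences are constant (18) and nonzero, while all higher differences vanish, so the minimal degree is 3.

3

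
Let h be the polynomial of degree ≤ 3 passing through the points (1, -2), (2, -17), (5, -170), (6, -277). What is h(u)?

h(u) = -u^3 - u^2 - 5u + 5

Write h(u) = au^3 + bu^2 + cu + d. Substituting each data point gives a linear system:
  a + b + c + d = -2
  8a + 4b + 2c + d = -17
  125a + 25b + 5c + d = -170
  216a + 36b + 6c + d = -277
Solving the system yields a = -1, b = -1, c = -5, d = 5.
So h(u) = -u³ - u² - 5u + 5.
Check: h(5) = -170. ✓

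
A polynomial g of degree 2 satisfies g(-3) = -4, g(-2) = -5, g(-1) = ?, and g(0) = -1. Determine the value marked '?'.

-4

The 3 known points determine the degree-2 polynomial uniquely.
Write g(n) = an^2 + bn + c. Substituting each data point gives a linear system:
  9a - 3b + c = -4
  4a - 2b + c = -5
  c = -1
Solving the system yields a = 1, b = 4, c = -1.
So g(n) = n^2 + 4n - 1.
Then g(-1) = -4.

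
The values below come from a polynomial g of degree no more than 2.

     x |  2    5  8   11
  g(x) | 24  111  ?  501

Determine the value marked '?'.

On equispaced nodes a degree-2 polynomial has vanishing third forward difference, so
  - g(2) + 3·g(5) - 3·g(8) + g(11) = 0.
Substituting the known values and solving for g(8):
  -3·g(8) = -810
  g(8) = 270.

270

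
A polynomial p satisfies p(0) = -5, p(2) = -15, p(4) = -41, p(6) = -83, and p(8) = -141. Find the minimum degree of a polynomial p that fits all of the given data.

2

Forward differences of the values at x = 0, 2, 4, 6, 8:
  p  : -5  -15  -41  -83  -141
  Δ  : -10  -26  -42  -58
  Δ^2: -16  -16  -16
  Δ^3: 0  0
  Δ^4: 0
The second differences are constant (-16) and nonzero, while all higher differences vanish, so the minimal degree is 2.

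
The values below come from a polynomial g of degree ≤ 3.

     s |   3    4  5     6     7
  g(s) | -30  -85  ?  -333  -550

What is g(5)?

On equispaced nodes a degree-3 polynomial has vanishing fourth forward difference, so
  g(3) - 4·g(4) + 6·g(5) - 4·g(6) + g(7) = 0.
Substituting the known values and solving for g(5):
  6·g(5) = -1092
  g(5) = -182.

-182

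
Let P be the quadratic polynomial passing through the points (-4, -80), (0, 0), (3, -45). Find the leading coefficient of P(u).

-5

Write P(u) = au^2 + bu + c. Substituting each data point gives a linear system:
  16a - 4b + c = -80
  c = 0
  9a + 3b + c = -45
Solving the system yields a = -5, b = 0, c = 0.
So P(u) = -5u².
The leading coefficient is -5.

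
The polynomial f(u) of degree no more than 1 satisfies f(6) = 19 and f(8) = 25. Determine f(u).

f(u) = 3u + 1

Write f(u) = au + b. Substituting each data point gives a linear system:
  6a + b = 19
  8a + b = 25
Solving the system yields a = 3, b = 1.
So f(u) = 3u + 1.
Check: f(8) = 25. ✓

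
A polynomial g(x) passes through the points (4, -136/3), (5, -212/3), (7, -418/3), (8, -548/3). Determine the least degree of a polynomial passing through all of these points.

Divided differences on the nodes 4, 5, 7, 8:
  order 0: -136/3  -212/3  -418/3  -548/3
  order 1: -76/3  -103/3  -130/3
  order 2: -3  -3
  order 3: 0
The order-2 divided differences are all -3 (nonzero) and every higher order vanishes, so the data lies on a polynomial of degree exactly 2.

2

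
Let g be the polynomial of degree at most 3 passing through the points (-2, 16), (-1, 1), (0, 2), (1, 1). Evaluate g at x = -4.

Using the Lagrange interpolation formula with nodes -2, -1, 0, 1:
  L_0(x) = (x + 1)x(x - 1) / -6
  L_1(x) = (x + 2)x(x - 1) / 2
  L_2(x) = (x + 2)(x + 1)(x - 1) / -2
  L_3(x) = (x + 2)(x + 1)x / 6
Then g(x) = 16·L_0(x) + 1·L_1(x) + 2·L_2(x) + 1·L_3(x).
Expanding and collecting terms gives g(x) = -3x^3 - x^2 + 3x + 2.
Evaluating at x = -4: g(-4) = 166.

166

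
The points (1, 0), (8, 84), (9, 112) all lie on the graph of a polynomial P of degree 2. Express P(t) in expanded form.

Using the Lagrange interpolation formula with nodes 1, 8, 9:
  L_0(t) = (t - 8)(t - 9) / 56
  L_1(t) = (t - 1)(t - 9) / -7
  L_2(t) = (t - 1)(t - 8) / 8
Then P(t) = 0·L_0(t) + 84·L_1(t) + 112·L_2(t).
Expanding and collecting terms gives P(t) = 2t^2 - 6t + 4.
Check: P(8) = 84. ✓

P(t) = 2t^2 - 6t + 4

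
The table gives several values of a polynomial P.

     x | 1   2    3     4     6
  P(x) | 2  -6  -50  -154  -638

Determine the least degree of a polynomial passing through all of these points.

3

Divided differences on the nodes 1, 2, 3, 4, 6:
  order 0: 2  -6  -50  -154  -638
  order 1: -8  -44  -104  -242
  order 2: -18  -30  -46
  order 3: -4  -4
  order 4: 0
The order-3 divided differences are all -4 (nonzero) and every higher order vanishes, so the data lies on a polynomial of degree exactly 3.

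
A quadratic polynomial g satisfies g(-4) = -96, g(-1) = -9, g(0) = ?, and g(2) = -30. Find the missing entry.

-4

The 3 known points determine the degree-2 polynomial uniquely.
Write g(u) = au^2 + bu + c. Substituting each data point gives a linear system:
  16a - 4b + c = -96
  a - b + c = -9
  4a + 2b + c = -30
Solving the system yields a = -6, b = -1, c = -4.
So g(u) = -6u^2 - u - 4.
Then g(0) = -4.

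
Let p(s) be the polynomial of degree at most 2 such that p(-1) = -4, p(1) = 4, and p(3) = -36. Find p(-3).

Write p(s) = as^2 + bs + c. Substituting each data point gives a linear system:
  a - b + c = -4
  a + b + c = 4
  9a + 3b + c = -36
Solving the system yields a = -6, b = 4, c = 6.
So p(s) = -6s² + 4s + 6.
Then p(-3) = -60.

-60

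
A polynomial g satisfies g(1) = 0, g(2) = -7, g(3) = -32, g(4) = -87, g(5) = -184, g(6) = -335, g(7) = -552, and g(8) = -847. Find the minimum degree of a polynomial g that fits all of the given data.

Forward differences of the values at n = 1, 2, 3, 4, 5, 6, 7, 8:
  g  : 0  -7  -32  -87  -184  -335  -552  -847
  Δ  : -7  -25  -55  -97  -151  -217  -295
  Δ^2: -18  -30  -42  -54  -66  -78
  Δ^3: -12  -12  -12  -12  -12
  Δ^4: 0  0  0  0
  Δ^5: 0  0  0
  Δ^6: 0  0
  Δ^7: 0
The third differences are constant (-12) and nonzero, while all higher differences vanish, so the minimal degree is 3.

3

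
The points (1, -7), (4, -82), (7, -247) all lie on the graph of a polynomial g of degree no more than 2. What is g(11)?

Write g(t) = at^2 + bt + c. Substituting each data point gives a linear system:
  a + b + c = -7
  16a + 4b + c = -82
  49a + 7b + c = -247
Solving the system yields a = -5, b = 0, c = -2.
So g(t) = -5t^2 - 2.
Then g(11) = -607.

-607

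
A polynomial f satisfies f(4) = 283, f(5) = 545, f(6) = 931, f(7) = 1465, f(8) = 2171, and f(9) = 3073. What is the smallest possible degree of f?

3

Forward differences of the values at s = 4, 5, 6, 7, 8, 9:
  f  : 283  545  931  1465  2171  3073
  Δ  : 262  386  534  706  902
  Δ^2: 124  148  172  196
  Δ^3: 24  24  24
  Δ^4: 0  0
  Δ^5: 0
The third differences are constant (24) and nonzero, while all higher differences vanish, so the minimal degree is 3.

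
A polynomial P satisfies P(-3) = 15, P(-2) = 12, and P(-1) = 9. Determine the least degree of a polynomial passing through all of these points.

1

Forward differences of the values at s = -3, -2, -1:
  P  : 15  12  9
  Δ  : -3  -3
  Δ^2: 0
The first differences are constant (-3) and nonzero, while all higher differences vanish, so the minimal degree is 1.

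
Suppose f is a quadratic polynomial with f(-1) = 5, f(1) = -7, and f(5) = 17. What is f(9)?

Using the Lagrange interpolation formula with nodes -1, 1, 5:
  L_0(u) = (u - 1)(u - 5) / 12
  L_1(u) = (u + 1)(u - 5) / -8
  L_2(u) = (u + 1)(u - 1) / 24
Then f(u) = 5·L_0(u) - 7·L_1(u) + 17·L_2(u).
Expanding and collecting terms gives f(u) = 2u^2 - 6u - 3.
Evaluating at u = 9: f(9) = 105.

105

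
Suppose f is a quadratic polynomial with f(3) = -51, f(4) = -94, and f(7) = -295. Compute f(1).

-1

Write f(x) = ax^2 + bx + c. Substituting each data point gives a linear system:
  9a + 3b + c = -51
  16a + 4b + c = -94
  49a + 7b + c = -295
Solving the system yields a = -6, b = -1, c = 6.
So f(x) = -6x² - x + 6.
Then f(1) = -1.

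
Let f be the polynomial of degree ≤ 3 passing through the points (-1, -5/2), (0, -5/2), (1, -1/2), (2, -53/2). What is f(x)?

f(x) = -5x^3 + x^2 + 6x - 5/2

Write f(x) = ax^3 + bx^2 + cx + d. Substituting each data point gives a linear system:
  -a + b - c + d = -5/2
  d = -5/2
  a + b + c + d = -1/2
  8a + 4b + 2c + d = -53/2
Solving the system yields a = -5, b = 1, c = 6, d = -5/2.
So f(x) = -5x^3 + x^2 + 6x - 5/2.
Check: f(2) = -53/2. ✓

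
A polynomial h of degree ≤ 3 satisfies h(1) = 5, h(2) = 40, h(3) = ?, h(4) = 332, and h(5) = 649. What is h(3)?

The 4 known points determine the degree-3 polynomial uniquely.
Write h(s) = as^3 + bs^2 + cs + d. Substituting each data point gives a linear system:
  a + b + c + d = 5
  8a + 4b + 2c + d = 40
  64a + 16b + 4c + d = 332
  125a + 25b + 5c + d = 649
Solving the system yields a = 5, b = 2, c = -6, d = 4.
So h(s) = 5s^3 + 2s^2 - 6s + 4.
Then h(3) = 139.

139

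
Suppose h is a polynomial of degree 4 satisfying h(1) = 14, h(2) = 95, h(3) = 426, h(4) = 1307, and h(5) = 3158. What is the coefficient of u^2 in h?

0

Write h(u) = au^4 + bu^3 + cu^2 + du + e. Substituting each data point gives a linear system:
  a + b + c + d + e = 14
  16a + 8b + 4c + 2d + e = 95
  81a + 27b + 9c + 3d + e = 426
  256a + 64b + 16c + 4d + e = 1307
  625a + 125b + 25c + 5d + e = 3158
Solving the system yields a = 5, b = 0, c = 0, d = 6, e = 3.
So h(u) = 5u^4 + 6u + 3.
The coefficient of u^2 is 0.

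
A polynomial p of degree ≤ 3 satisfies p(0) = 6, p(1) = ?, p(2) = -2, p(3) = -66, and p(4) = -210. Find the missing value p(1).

12

On equispaced nodes a degree-3 polynomial has vanishing fourth forward difference, so
  p(0) - 4·p(1) + 6·p(2) - 4·p(3) + p(4) = 0.
Substituting the known values and solving for p(1):
  -4·p(1) = -48
  p(1) = 12.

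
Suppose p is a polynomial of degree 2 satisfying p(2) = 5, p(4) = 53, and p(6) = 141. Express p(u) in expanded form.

Write p(u) = au^2 + bu + c. Substituting each data point gives a linear system:
  4a + 2b + c = 5
  16a + 4b + c = 53
  36a + 6b + c = 141
Solving the system yields a = 5, b = -6, c = -3.
So p(u) = 5u^2 - 6u - 3.
Check: p(4) = 53. ✓

p(u) = 5u^2 - 6u - 3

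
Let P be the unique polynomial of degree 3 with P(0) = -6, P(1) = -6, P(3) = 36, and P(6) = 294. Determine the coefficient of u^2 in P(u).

Write P(u) = au^3 + bu^2 + cu + d. Substituting each data point gives a linear system:
  d = -6
  a + b + c + d = -6
  27a + 9b + 3c + d = 36
  216a + 36b + 6c + d = 294
Solving the system yields a = 1, b = 3, c = -4, d = -6.
So P(u) = u^3 + 3u^2 - 4u - 6.
The coefficient of u^2 is 3.

3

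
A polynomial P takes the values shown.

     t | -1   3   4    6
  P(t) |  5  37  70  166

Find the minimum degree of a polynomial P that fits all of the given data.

Divided differences on the nodes -1, 3, 4, 6:
  order 0: 5  37  70  166
  order 1: 8  33  48
  order 2: 5  5
  order 3: 0
The order-2 divided differences are all 5 (nonzero) and every higher order vanishes, so the data lies on a polynomial of degree exactly 2.

2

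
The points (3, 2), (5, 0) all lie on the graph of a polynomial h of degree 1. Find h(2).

3

Write h(u) = au + b. Substituting each data point gives a linear system:
  3a + b = 2
  5a + b = 0
Solving the system yields a = -1, b = 5.
So h(u) = -u + 5.
Then h(2) = 3.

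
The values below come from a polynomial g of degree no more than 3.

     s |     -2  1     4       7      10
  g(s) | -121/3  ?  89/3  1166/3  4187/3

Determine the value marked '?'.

The 4 known points determine the degree-3 polynomial uniquely.
Write g(s) = as^3 + bs^2 + cs + d. Substituting each data point gives a linear system:
  -8a + 4b - 2c + d = -121/3
  64a + 16b + 4c + d = 89/3
  343a + 49b + 7c + d = 1166/3
  1000a + 100b + 10c + d = 4187/3
Solving the system yields a = 2, b = -6, c = -1/3, d = -1.
So g(s) = 2s³ - 6s² - (1/3)s - 1.
Then g(1) = -16/3.

-16/3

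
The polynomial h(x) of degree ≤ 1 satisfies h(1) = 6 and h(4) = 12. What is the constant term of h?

Write h(x) = ax + b. Substituting each data point gives a linear system:
  a + b = 6
  4a + b = 12
Solving the system yields a = 2, b = 4.
So h(x) = 2x + 4.
The constant term is 4.

4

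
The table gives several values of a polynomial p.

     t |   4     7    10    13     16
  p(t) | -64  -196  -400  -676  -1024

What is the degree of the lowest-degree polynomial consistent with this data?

2

Forward differences of the values at t = 4, 7, 10, 13, 16:
  p  : -64  -196  -400  -676  -1024
  Δ  : -132  -204  -276  -348
  Δ^2: -72  -72  -72
  Δ^3: 0  0
  Δ^4: 0
The second differences are constant (-72) and nonzero, while all higher differences vanish, so the minimal degree is 2.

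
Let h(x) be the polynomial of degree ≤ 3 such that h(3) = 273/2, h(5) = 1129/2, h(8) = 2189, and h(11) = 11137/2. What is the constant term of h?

Write h(x) = ax^3 + bx^2 + cx + d. Substituting each data point gives a linear system:
  27a + 9b + 3c + d = 273/2
  125a + 25b + 5c + d = 1129/2
  512a + 64b + 8c + d = 2189
  1331a + 121b + 11c + d = 11137/2
Solving the system yields a = 4, b = 3/2, c = 6, d = -3.
So h(x) = 4x³ + (3/2)x² + 6x - 3.
The constant term is -3.

-3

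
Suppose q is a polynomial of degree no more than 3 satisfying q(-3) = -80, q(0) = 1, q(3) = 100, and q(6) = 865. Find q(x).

Write q(x) = ax^3 + bx^2 + cx + d. Substituting each data point gives a linear system:
  -27a + 9b - 3c + d = -80
  d = 1
  27a + 9b + 3c + d = 100
  216a + 36b + 6c + d = 865
Solving the system yields a = 4, b = 1, c = -6, d = 1.
So q(x) = 4x^3 + x^2 - 6x + 1.
Check: q(3) = 100. ✓

q(x) = 4x^3 + x^2 - 6x + 1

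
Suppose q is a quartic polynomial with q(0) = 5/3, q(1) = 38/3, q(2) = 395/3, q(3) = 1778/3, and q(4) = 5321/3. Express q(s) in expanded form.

q(s) = 6s^4 + 3s^3 + 3s^2 - s + 5/3

Write q(s) = as^4 + bs^3 + cs^2 + ds + e. Substituting each data point gives a linear system:
  e = 5/3
  a + b + c + d + e = 38/3
  16a + 8b + 4c + 2d + e = 395/3
  81a + 27b + 9c + 3d + e = 1778/3
  256a + 64b + 16c + 4d + e = 5321/3
Solving the system yields a = 6, b = 3, c = 3, d = -1, e = 5/3.
So q(s) = 6s⁴ + 3s³ + 3s² - s + 5/3.
Check: q(2) = 395/3. ✓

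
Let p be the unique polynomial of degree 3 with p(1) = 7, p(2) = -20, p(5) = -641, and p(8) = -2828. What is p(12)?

Using the Lagrange interpolation formula with nodes 1, 2, 5, 8:
  L_0(t) = (t - 2)(t - 5)(t - 8) / -28
  L_1(t) = (t - 1)(t - 5)(t - 8) / 18
  L_2(t) = (t - 1)(t - 2)(t - 8) / -36
  L_3(t) = (t - 1)(t - 2)(t - 5) / 126
Then p(t) = 7·L_0(t) - 20·L_1(t) - 641·L_2(t) - 2828·L_3(t).
Expanding and collecting terms gives p(t) = -6t^3 + 3t^2 + 6t + 4.
Evaluating at t = 12: p(12) = -9860.

-9860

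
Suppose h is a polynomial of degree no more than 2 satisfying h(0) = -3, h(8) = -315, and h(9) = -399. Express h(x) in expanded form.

h(x) = -5x^2 + x - 3

Write h(x) = ax^2 + bx + c. Substituting each data point gives a linear system:
  c = -3
  64a + 8b + c = -315
  81a + 9b + c = -399
Solving the system yields a = -5, b = 1, c = -3.
So h(x) = -5x^2 + x - 3.
Check: h(0) = -3. ✓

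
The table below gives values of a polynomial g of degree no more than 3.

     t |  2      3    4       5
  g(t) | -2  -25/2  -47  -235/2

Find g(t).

g(t) = -2t^3 + 6t^2 - (5/2)t - 5

Using the Lagrange interpolation formula with nodes 2, 3, 4, 5:
  L_0(t) = (t - 3)(t - 4)(t - 5) / -6
  L_1(t) = (t - 2)(t - 4)(t - 5) / 2
  L_2(t) = (t - 2)(t - 3)(t - 5) / -2
  L_3(t) = (t - 2)(t - 3)(t - 4) / 6
Then g(t) = -2·L_0(t) - 25/2·L_1(t) - 47·L_2(t) - 235/2·L_3(t).
Expanding and collecting terms gives g(t) = -2t^3 + 6t^2 - (5/2)t - 5.
Check: g(5) = -235/2. ✓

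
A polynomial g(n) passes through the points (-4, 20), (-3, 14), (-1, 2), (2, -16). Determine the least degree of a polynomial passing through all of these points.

1

Divided differences on the nodes -4, -3, -1, 2:
  order 0: 20  14  2  -16
  order 1: -6  -6  -6
  order 2: 0  0
  order 3: 0
The order-1 divided differences are all -6 (nonzero) and every higher order vanishes, so the data lies on a polynomial of degree exactly 1.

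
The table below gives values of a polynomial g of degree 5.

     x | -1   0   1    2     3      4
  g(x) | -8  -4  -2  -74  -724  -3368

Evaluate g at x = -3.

986

Forward differences of the values at x = -1, 0, 1, 2, 3, 4:
  g  : -8  -4  -2  -74  -724  -3368
  Δ  : 4  2  -72  -650  -2644
  Δ^2: -2  -74  -578  -1994
  Δ^3: -72  -504  -1416
  Δ^4: -432  -912
  Δ^5: -480
The fifth differences are constant, confirming degree 5.
Interpolating (Newton forward form) and evaluating at x = -3 gives g(-3) = 986.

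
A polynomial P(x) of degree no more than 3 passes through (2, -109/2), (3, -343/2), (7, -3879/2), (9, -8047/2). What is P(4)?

-777/2

Using the Lagrange interpolation formula with nodes 2, 3, 7, 9:
  L_0(x) = (x - 3)(x - 7)(x - 9) / -35
  L_1(x) = (x - 2)(x - 7)(x - 9) / 24
  L_2(x) = (x - 2)(x - 3)(x - 9) / -40
  L_3(x) = (x - 2)(x - 3)(x - 7) / 84
Then P(x) = -109/2·L_0(x) - 343/2·L_1(x) - 3879/2·L_2(x) - 8047/2·L_3(x).
Expanding and collecting terms gives P(x) = -5x^3 - 5x^2 + 3x - 1/2.
Evaluating at x = 4: P(4) = -777/2.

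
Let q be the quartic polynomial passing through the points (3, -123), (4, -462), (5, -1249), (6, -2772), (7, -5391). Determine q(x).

Using the Lagrange interpolation formula with nodes 3, 4, 5, 6, 7:
  L_0(x) = (x - 4)(x - 5)(x - 6)(x - 7) / 24
  L_1(x) = (x - 3)(x - 5)(x - 6)(x - 7) / -6
  L_2(x) = (x - 3)(x - 4)(x - 6)(x - 7) / 4
  L_3(x) = (x - 3)(x - 4)(x - 5)(x - 7) / -6
  L_4(x) = (x - 3)(x - 4)(x - 5)(x - 6) / 24
Then q(x) = -123·L_0(x) - 462·L_1(x) - 1249·L_2(x) - 2772·L_3(x) - 5391·L_4(x).
Expanding and collecting terms gives q(x) = -3x^4 + 6x^3 - 5x^2 - x + 6.
Check: q(6) = -2772. ✓

q(x) = -3x^4 + 6x^3 - 5x^2 - x + 6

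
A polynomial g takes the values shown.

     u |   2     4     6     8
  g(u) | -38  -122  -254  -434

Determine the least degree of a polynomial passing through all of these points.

2

Forward differences of the values at u = 2, 4, 6, 8:
  g  : -38  -122  -254  -434
  Δ  : -84  -132  -180
  Δ^2: -48  -48
  Δ^3: 0
The second differences are constant (-48) and nonzero, while all higher differences vanish, so the minimal degree is 2.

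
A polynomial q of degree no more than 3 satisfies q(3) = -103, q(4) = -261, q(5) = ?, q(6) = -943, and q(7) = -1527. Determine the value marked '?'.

-531

The 4 known points determine the degree-3 polynomial uniquely.
Write q(x) = ax^3 + bx^2 + cx + d. Substituting each data point gives a linear system:
  27a + 9b + 3c + d = -103
  64a + 16b + 4c + d = -261
  216a + 36b + 6c + d = -943
  343a + 49b + 7c + d = -1527
Solving the system yields a = -5, b = 4, c = -1, d = -1.
So q(x) = -5x³ + 4x² - x - 1.
Then q(5) = -531.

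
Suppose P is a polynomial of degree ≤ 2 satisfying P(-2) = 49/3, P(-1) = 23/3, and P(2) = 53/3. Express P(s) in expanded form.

P(s) = 3s^2 + (1/3)s + 5

Using the Lagrange interpolation formula with nodes -2, -1, 2:
  L_0(s) = (s + 1)(s - 2) / 4
  L_1(s) = (s + 2)(s - 2) / -3
  L_2(s) = (s + 2)(s + 1) / 12
Then P(s) = 49/3·L_0(s) + 23/3·L_1(s) + 53/3·L_2(s).
Expanding and collecting terms gives P(s) = 3s^2 + (1/3)s + 5.
Check: P(2) = 53/3. ✓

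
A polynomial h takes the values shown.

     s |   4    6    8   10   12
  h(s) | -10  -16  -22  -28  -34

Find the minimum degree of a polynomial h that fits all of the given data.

Forward differences of the values at s = 4, 6, 8, 10, 12:
  h  : -10  -16  -22  -28  -34
  Δ  : -6  -6  -6  -6
  Δ^2: 0  0  0
  Δ^3: 0  0
  Δ^4: 0
The first differences are constant (-6) and nonzero, while all higher differences vanish, so the minimal degree is 1.

1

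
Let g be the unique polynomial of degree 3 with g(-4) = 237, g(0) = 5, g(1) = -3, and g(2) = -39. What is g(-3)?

Write g(x) = ax^3 + bx^2 + cx + d. Substituting each data point gives a linear system:
  -64a + 16b - 4c + d = 237
  d = 5
  a + b + c + d = -3
  8a + 4b + 2c + d = -39
Solving the system yields a = -4, b = -2, c = -2, d = 5.
So g(x) = -4x^3 - 2x^2 - 2x + 5.
Then g(-3) = 101.

101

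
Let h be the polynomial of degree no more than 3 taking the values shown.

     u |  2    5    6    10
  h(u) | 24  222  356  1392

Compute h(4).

126

Write h(u) = au^3 + bu^2 + cu + d. Substituting each data point gives a linear system:
  8a + 4b + 2c + d = 24
  125a + 25b + 5c + d = 222
  216a + 36b + 6c + d = 356
  1000a + 100b + 10c + d = 1392
Solving the system yields a = 1, b = 4, c = -1, d = 2.
So h(u) = u³ + 4u² - u + 2.
Then h(4) = 126.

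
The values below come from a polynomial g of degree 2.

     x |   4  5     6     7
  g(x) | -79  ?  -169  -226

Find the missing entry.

On equispaced nodes a degree-2 polynomial has vanishing third forward difference, so
  - g(4) + 3·g(5) - 3·g(6) + g(7) = 0.
Substituting the known values and solving for g(5):
  3·g(5) = -360
  g(5) = -120.

-120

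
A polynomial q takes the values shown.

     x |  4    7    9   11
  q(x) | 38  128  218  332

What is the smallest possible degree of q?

Divided differences on the nodes 4, 7, 9, 11:
  order 0: 38  128  218  332
  order 1: 30  45  57
  order 2: 3  3
  order 3: 0
The order-2 divided differences are all 3 (nonzero) and every higher order vanishes, so the data lies on a polynomial of degree exactly 2.

2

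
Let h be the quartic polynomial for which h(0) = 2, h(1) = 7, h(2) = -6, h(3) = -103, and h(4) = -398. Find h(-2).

Write h(s) = as^4 + bs^3 + cs^2 + ds + e. Substituting each data point gives a linear system:
  e = 2
  a + b + c + d + e = 7
  16a + 8b + 4c + 2d + e = -6
  81a + 27b + 9c + 3d + e = -103
  256a + 64b + 16c + 4d + e = -398
Solving the system yields a = -2, b = 1, c = 2, d = 4, e = 2.
So h(s) = -2s⁴ + s³ + 2s² + 4s + 2.
Then h(-2) = -38.

-38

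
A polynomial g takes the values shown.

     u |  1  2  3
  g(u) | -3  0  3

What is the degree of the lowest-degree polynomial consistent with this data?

1

Forward differences of the values at u = 1, 2, 3:
  g  : -3  0  3
  Δ  : 3  3
  Δ^2: 0
The first differences are constant (3) and nonzero, while all higher differences vanish, so the minimal degree is 1.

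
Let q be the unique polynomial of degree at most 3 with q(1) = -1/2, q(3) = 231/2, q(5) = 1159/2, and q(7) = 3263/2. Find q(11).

Write q(u) = au^3 + bu^2 + cu + d. Substituting each data point gives a linear system:
  a + b + c + d = -1/2
  27a + 9b + 3c + d = 231/2
  125a + 25b + 5c + d = 1159/2
  343a + 49b + 7c + d = 3263/2
Solving the system yields a = 5, b = -3/2, c = -1, d = -3.
So q(u) = 5u³ - (3/2)u² - u - 3.
Then q(11) = 12919/2.

12919/2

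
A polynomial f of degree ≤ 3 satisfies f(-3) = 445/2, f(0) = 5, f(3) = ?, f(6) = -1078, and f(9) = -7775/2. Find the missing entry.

The 4 known points determine the degree-3 polynomial uniquely.
Write f(s) = as^3 + bs^2 + cs + d. Substituting each data point gives a linear system:
  -27a + 9b - 3c + d = 445/2
  d = 5
  216a + 36b + 6c + d = -1078
  729a + 81b + 9c + d = -7775/2
Solving the system yields a = -6, b = 6, c = -1/2, d = 5.
So f(s) = -6s³ + 6s² - (1/2)s + 5.
Then f(3) = -209/2.

-209/2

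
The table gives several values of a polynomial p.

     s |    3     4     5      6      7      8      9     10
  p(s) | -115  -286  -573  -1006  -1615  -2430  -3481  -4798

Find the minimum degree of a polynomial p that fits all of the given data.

3

Forward differences of the values at s = 3, 4, 5, 6, 7, 8, 9, 10:
  p  : -115  -286  -573  -1006  -1615  -2430  -3481  -4798
  Δ  : -171  -287  -433  -609  -815  -1051  -1317
  Δ^2: -116  -146  -176  -206  -236  -266
  Δ^3: -30  -30  -30  -30  -30
  Δ^4: 0  0  0  0
  Δ^5: 0  0  0
  Δ^6: 0  0
  Δ^7: 0
The third differences are constant (-30) and nonzero, while all higher differences vanish, so the minimal degree is 3.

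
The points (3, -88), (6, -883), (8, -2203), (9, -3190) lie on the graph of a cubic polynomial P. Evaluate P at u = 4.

Using the Lagrange interpolation formula with nodes 3, 6, 8, 9:
  L_0(u) = (u - 6)(u - 8)(u - 9) / -90
  L_1(u) = (u - 3)(u - 8)(u - 9) / 18
  L_2(u) = (u - 3)(u - 6)(u - 9) / -10
  L_3(u) = (u - 3)(u - 6)(u - 8) / 18
Then P(u) = -88·L_0(u) - 883·L_1(u) - 2203·L_2(u) - 3190·L_3(u).
Expanding and collecting terms gives P(u) = -5u^3 + 6u^2 - 4u + 5.
Evaluating at u = 4: P(4) = -235.

-235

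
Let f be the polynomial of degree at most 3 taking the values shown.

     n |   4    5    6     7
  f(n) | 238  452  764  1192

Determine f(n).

f(n) = 3n^3 + 4n^2 - 5n + 2

Write f(n) = an^3 + bn^2 + cn + d. Substituting each data point gives a linear system:
  64a + 16b + 4c + d = 238
  125a + 25b + 5c + d = 452
  216a + 36b + 6c + d = 764
  343a + 49b + 7c + d = 1192
Solving the system yields a = 3, b = 4, c = -5, d = 2.
So f(n) = 3n^3 + 4n^2 - 5n + 2.
Check: f(5) = 452. ✓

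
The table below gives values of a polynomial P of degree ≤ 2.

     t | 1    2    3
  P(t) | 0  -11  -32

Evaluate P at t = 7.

Using the Lagrange interpolation formula with nodes 1, 2, 3:
  L_0(t) = (t - 2)(t - 3) / 2
  L_1(t) = (t - 1)(t - 3) / -1
  L_2(t) = (t - 1)(t - 2) / 2
Then P(t) = 0·L_0(t) - 11·L_1(t) - 32·L_2(t).
Expanding and collecting terms gives P(t) = -5t² + 4t + 1.
Evaluating at t = 7: P(7) = -216.

-216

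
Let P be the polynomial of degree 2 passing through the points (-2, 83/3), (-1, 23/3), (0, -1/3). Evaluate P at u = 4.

263/3

Forward differences of the values at u = -2, -1, 0:
  P  : 83/3  23/3  -1/3
  Δ  : -20  -8
  Δ^2: 12
The second differences are constant, confirming degree 2.
Interpolating (Newton forward form) and evaluating at u = 4 gives P(4) = 263/3.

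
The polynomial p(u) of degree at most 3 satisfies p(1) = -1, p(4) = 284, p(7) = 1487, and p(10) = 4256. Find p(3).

Write p(u) = au^3 + bu^2 + cu + d. Substituting each data point gives a linear system:
  a + b + c + d = -1
  64a + 16b + 4c + d = 284
  343a + 49b + 7c + d = 1487
  1000a + 100b + 10c + d = 4256
Solving the system yields a = 4, b = 3, c = -4, d = -4.
So p(u) = 4u³ + 3u² - 4u - 4.
Then p(3) = 119.

119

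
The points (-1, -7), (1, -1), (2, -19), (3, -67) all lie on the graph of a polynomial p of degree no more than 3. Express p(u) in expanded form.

p(u) = -2u^3 - 3u^2 + 5u - 1

Using the Lagrange interpolation formula with nodes -1, 1, 2, 3:
  L_0(u) = (u - 1)(u - 2)(u - 3) / -24
  L_1(u) = (u + 1)(u - 2)(u - 3) / 4
  L_2(u) = (u + 1)(u - 1)(u - 3) / -3
  L_3(u) = (u + 1)(u - 1)(u - 2) / 8
Then p(u) = -7·L_0(u) - 1·L_1(u) - 19·L_2(u) - 67·L_3(u).
Expanding and collecting terms gives p(u) = -2u^3 - 3u^2 + 5u - 1.
Check: p(2) = -19. ✓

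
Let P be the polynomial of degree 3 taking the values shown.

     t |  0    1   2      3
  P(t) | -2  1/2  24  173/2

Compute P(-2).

Forward differences of the values at t = 0, 1, 2, 3:
  P  : -2  1/2  24  173/2
  Δ  : 5/2  47/2  125/2
  Δ^2: 21  39
  Δ^3: 18
The third differences are constant, confirming degree 3.
Interpolating (Newton forward form) and evaluating at t = -2 gives P(-2) = -16.

-16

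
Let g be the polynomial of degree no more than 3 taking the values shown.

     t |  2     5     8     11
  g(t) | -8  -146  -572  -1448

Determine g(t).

Using the Lagrange interpolation formula with nodes 2, 5, 8, 11:
  L_0(t) = (t - 5)(t - 8)(t - 11) / -162
  L_1(t) = (t - 2)(t - 8)(t - 11) / 54
  L_2(t) = (t - 2)(t - 5)(t - 11) / -54
  L_3(t) = (t - 2)(t - 5)(t - 8) / 162
Then g(t) = -8·L_0(t) - 146·L_1(t) - 572·L_2(t) - 1448·L_3(t).
Expanding and collecting terms gives g(t) = -t^3 - t^2 + 4.
Check: g(2) = -8. ✓

g(t) = -t^3 - t^2 + 4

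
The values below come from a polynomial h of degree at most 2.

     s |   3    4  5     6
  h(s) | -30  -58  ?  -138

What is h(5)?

The 3 known points determine the degree-2 polynomial uniquely.
Write h(s) = as^2 + bs + c. Substituting each data point gives a linear system:
  9a + 3b + c = -30
  16a + 4b + c = -58
  36a + 6b + c = -138
Solving the system yields a = -4, b = 0, c = 6.
So h(s) = -4s^2 + 6.
Then h(5) = -94.

-94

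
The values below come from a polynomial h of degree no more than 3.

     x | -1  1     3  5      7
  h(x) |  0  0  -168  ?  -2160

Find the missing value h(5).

-792

On equispaced nodes a degree-3 polynomial has vanishing fourth forward difference, so
  h(-1) - 4·h(1) + 6·h(3) - 4·h(5) + h(7) = 0.
Substituting the known values and solving for h(5):
  -4·h(5) = 3168
  h(5) = -792.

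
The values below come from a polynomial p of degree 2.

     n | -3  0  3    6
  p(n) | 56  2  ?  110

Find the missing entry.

20

On equispaced nodes a degree-2 polynomial has vanishing third forward difference, so
  - p(-3) + 3·p(0) - 3·p(3) + p(6) = 0.
Substituting the known values and solving for p(3):
  -3·p(3) = -60
  p(3) = 20.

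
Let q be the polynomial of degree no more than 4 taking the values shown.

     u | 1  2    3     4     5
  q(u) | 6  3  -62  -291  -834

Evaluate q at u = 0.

Write q(u) = au^4 + bu^3 + cu^2 + du + e. Substituting each data point gives a linear system:
  a + b + c + d + e = 6
  16a + 8b + 4c + 2d + e = 3
  81a + 27b + 9c + 3d + e = -62
  256a + 64b + 16c + 4d + e = -291
  625a + 125b + 25c + 5d + e = -834
Solving the system yields a = -2, b = 3, c = 1, d = 3, e = 1.
So q(u) = -2u^4 + 3u^3 + u^2 + 3u + 1.
Then q(0) = 1.

1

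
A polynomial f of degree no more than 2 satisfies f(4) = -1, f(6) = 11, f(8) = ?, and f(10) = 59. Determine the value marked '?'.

31

On equispaced nodes a degree-2 polynomial has vanishing third forward difference, so
  - f(4) + 3·f(6) - 3·f(8) + f(10) = 0.
Substituting the known values and solving for f(8):
  -3·f(8) = -93
  f(8) = 31.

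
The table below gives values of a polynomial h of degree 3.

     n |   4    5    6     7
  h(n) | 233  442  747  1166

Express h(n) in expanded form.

Write h(n) = an^3 + bn^2 + cn + d. Substituting each data point gives a linear system:
  64a + 16b + 4c + d = 233
  125a + 25b + 5c + d = 442
  216a + 36b + 6c + d = 747
  343a + 49b + 7c + d = 1166
Solving the system yields a = 3, b = 3, c = -1, d = -3.
So h(n) = 3n³ + 3n² - n - 3.
Check: h(5) = 442. ✓

h(n) = 3n^3 + 3n^2 - n - 3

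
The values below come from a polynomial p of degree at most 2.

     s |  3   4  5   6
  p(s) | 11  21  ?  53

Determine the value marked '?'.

The 3 known points determine the degree-2 polynomial uniquely.
Write p(s) = as^2 + bs + c. Substituting each data point gives a linear system:
  9a + 3b + c = 11
  16a + 4b + c = 21
  36a + 6b + c = 53
Solving the system yields a = 2, b = -4, c = 5.
So p(s) = 2s^2 - 4s + 5.
Then p(5) = 35.

35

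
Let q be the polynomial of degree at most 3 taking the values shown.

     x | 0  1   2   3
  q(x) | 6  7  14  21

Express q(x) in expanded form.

Using the Lagrange interpolation formula with nodes 0, 1, 2, 3:
  L_0(x) = (x - 1)(x - 2)(x - 3) / -6
  L_1(x) = x(x - 2)(x - 3) / 2
  L_2(x) = x(x - 1)(x - 3) / -2
  L_3(x) = x(x - 1)(x - 2) / 6
Then q(x) = 6·L_0(x) + 7·L_1(x) + 14·L_2(x) + 21·L_3(x).
Expanding and collecting terms gives q(x) = -x^3 + 6x^2 - 4x + 6.
Check: q(3) = 21. ✓

q(x) = -x^3 + 6x^2 - 4x + 6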